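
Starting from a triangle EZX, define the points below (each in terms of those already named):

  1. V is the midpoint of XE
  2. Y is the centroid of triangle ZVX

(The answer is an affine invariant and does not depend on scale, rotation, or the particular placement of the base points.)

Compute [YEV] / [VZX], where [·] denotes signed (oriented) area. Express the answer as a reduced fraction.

[YEV]:[VZX] = -1/3

Assign E = (0, 0), Z = (1, 0), X = (0, 1) — the answer is frame-independent, so this choice is without loss of generality.
1. V is the midpoint of XE ⇒ V = (0, 1/2)
2. Y is the centroid of triangle ZVX ⇒ Y = (1/3, 1/2)
2·[YEV] = -1/6, 2·[VZX] = 1/2
[YEV]:[VZX] = -1/6:1/2 = -1/3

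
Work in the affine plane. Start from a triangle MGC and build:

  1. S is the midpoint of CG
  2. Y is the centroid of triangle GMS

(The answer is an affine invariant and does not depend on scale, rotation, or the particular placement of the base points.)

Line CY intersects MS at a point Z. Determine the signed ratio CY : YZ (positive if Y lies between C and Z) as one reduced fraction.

CY:YZ = -4

Set M = (0, 0), G = (1, 0), C = (0, 1); any affine frame gives the same invariant.
1. S is the midpoint of CG ⇒ S = (1/2, 1/2)
2. Y is the centroid of triangle GMS ⇒ Y = (1/2, 1/6)
line CY meets MS at Z = (3/8, 3/8)
Y = C + t·(Z−C) with t = 4/3, so CY:YZ = 4/3:-1/3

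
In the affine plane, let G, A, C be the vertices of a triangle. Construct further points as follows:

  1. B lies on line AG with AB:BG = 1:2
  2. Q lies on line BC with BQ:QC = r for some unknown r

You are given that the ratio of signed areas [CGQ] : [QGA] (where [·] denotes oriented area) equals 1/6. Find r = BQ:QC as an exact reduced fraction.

r = 4

Work in coordinates with G = (0, 0), A = (1, 0), C = (0, 1).
1. B lies on line AG with AB:BG = 1:2 ⇒ B = (2/3, 0)
2. With BQ:QC = r, write λ = r/(r+1) so Q = B + λ·(C−B); Q is affine-linear in λ
Every point depending on Q is an affine combination of Q and λ-independent points, so each such coordinate is linear in λ; the λ² term in each signed area is a multiple of (C−B)×(C−B) = 0, so 2·[CGQ] and 2·[QGA] are each linear in λ. Evaluating at λ=0 and λ=1:
  2·[CGQ] = -2/3·λ + 2/3,   2·[QGA] = λ
So [CGQ]:[QGA] = (-2/3·λ + 2/3) / (λ). Setting this equal to 1/6:
  -2/3·λ + 2/3 = 1/6·(λ)  ⇒  λ = 4/5
Then r = λ/(1−λ) = (4/5)/(1/5) = 4. Check: with r = 4, Q = (2/15, 4/5) and [CGQ]:[QGA] = 1/6 as required.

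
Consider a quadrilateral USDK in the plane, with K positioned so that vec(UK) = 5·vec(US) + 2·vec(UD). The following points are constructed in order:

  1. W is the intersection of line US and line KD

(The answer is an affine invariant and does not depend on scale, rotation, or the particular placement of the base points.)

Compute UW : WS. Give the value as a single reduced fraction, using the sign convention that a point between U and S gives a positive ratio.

UW:WS = -5/6

Choose coordinates U = (0, 0), S = (1, 0), D = (0, 1), K = (5, 2).
1. W is the intersection of line US and line KD ⇒ W = (-5, 0)
W = U + t·(S−U) with t = -5, so UW:WS = t:(1−t) = -5:6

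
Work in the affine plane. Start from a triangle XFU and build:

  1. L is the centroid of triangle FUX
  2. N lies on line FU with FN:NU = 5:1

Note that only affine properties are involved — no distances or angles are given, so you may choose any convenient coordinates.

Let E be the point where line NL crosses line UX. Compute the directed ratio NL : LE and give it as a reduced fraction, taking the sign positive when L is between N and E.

NL:LE = -1/2

Set X = (0, 0), F = (1, 0), U = (0, 1); any affine frame gives the same invariant.
1. L is the centroid of triangle FUX ⇒ L = (1/3, 1/3)
2. N lies on line FU with FN:NU = 5:1 ⇒ N = (1/6, 5/6)
line NL meets UX at E = (0, 4/3)
L = N + t·(E−N) with t = -1, so NL:LE = -1:2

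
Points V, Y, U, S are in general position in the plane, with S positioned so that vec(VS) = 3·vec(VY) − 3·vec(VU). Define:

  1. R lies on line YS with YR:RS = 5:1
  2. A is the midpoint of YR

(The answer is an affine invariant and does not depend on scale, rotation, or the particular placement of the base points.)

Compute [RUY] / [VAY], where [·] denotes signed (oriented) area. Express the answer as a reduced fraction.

Choose coordinates V = (0, 0), Y = (1, 0), U = (0, 1), S = (3, -3).
1. R lies on line YS with YR:RS = 5:1 ⇒ R = (8/3, -5/2)
2. A is the midpoint of YR ⇒ A = (11/6, -5/4)
2·[RUY] = -5/6, 2·[VAY] = 5/4
[RUY]:[VAY] = -5/6:5/4 = -2/3

[RUY]:[VAY] = -2/3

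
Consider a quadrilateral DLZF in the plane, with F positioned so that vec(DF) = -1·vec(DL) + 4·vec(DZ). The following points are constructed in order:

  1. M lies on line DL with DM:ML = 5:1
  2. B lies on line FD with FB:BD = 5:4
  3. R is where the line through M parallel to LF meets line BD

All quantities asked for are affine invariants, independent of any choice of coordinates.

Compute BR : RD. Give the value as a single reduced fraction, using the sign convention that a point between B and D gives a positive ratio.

BR:RD = -7/15

Work in coordinates with D = (0, 0), L = (1, 0), Z = (0, 1), F = (-1, 4).
1. M lies on line DL with DM:ML = 5:1 ⇒ M = (5/6, 0)
2. B lies on line FD with FB:BD = 5:4 ⇒ B = (-4/9, 16/9)
3. R is where the line through M parallel to LF meets line BD ⇒ R = (-5/6, 10/3)
R = B + t·(D−B) with t = -7/8, so BR:RD = t:(1−t) = -7/8:15/8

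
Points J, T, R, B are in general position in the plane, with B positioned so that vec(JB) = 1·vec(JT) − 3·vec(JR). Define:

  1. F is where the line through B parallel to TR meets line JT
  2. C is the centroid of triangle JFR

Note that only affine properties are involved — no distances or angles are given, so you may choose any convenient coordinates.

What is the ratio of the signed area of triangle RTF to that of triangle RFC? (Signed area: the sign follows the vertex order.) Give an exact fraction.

Work in coordinates with J = (0, 0), T = (1, 0), R = (0, 1), B = (1, -3).
1. F is where the line through B parallel to TR meets line JT ⇒ F = (-2, 0)
2. C is the centroid of triangle JFR ⇒ C = (-2/3, 1/3)
2·[RTF] = -3, 2·[RFC] = 2/3
[RTF]:[RFC] = -3:2/3 = -9/2

[RTF]:[RFC] = -9/2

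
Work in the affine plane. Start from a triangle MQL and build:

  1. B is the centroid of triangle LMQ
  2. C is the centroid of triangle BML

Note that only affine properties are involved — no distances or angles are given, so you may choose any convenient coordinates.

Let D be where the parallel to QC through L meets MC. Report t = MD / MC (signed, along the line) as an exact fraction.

Choose coordinates M = (0, 0), Q = (1, 0), L = (0, 1).
1. B is the centroid of triangle LMQ ⇒ B = (1/3, 1/3)
2. C is the centroid of triangle BML ⇒ C = (1/9, 4/9)
through L parallel to QC: direction (-8/9, 4/9); meets MC at D = (2/9, 8/9)
D = M + t·(C−M) with t = 2

t = 2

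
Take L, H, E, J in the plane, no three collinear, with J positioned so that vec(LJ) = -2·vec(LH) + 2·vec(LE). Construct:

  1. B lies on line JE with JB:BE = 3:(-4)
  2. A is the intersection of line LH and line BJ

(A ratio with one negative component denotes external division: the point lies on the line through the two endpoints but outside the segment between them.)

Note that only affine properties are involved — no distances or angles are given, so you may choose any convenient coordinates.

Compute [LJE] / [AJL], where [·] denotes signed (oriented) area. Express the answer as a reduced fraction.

Set L = (0, 0), H = (1, 0), E = (0, 1), J = (-2, 2); any affine frame gives the same invariant.
1. B lies on line JE with JB:BE = 3:(-4) ⇒ B = (-8, 5)
2. A is the intersection of line LH and line BJ ⇒ A = (2, 0)
2·[LJE] = -2, 2·[AJL] = 4
[LJE]:[AJL] = -2:4 = -1/2

[LJE]:[AJL] = -1/2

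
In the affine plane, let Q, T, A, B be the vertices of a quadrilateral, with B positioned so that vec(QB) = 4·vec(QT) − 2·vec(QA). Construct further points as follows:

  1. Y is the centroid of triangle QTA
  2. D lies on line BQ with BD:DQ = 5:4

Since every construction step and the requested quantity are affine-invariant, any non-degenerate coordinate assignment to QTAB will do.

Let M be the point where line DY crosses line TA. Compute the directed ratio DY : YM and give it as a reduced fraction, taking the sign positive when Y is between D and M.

DY:YM = -2/3

Assign Q = (0, 0), T = (1, 0), A = (0, 1), B = (4, -2) — the answer is frame-independent, so this choice is without loss of generality.
1. Y is the centroid of triangle QTA ⇒ Y = (1/3, 1/3)
2. D lies on line BQ with BD:DQ = 5:4 ⇒ D = (16/9, -8/9)
line DY meets TA at M = (5/2, -3/2)
Y = D + t·(M−D) with t = -2, so DY:YM = -2:3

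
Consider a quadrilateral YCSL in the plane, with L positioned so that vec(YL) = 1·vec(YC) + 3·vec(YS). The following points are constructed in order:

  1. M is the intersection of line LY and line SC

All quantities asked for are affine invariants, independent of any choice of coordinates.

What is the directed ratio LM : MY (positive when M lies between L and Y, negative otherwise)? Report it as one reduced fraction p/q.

Work in coordinates with Y = (0, 0), C = (1, 0), S = (0, 1), L = (1, 3).
1. M is the intersection of line LY and line SC ⇒ M = (1/4, 3/4)
M = L + t·(Y−L) with t = 3/4, so LM:MY = t:(1−t) = 3/4:1/4

LM:MY = 3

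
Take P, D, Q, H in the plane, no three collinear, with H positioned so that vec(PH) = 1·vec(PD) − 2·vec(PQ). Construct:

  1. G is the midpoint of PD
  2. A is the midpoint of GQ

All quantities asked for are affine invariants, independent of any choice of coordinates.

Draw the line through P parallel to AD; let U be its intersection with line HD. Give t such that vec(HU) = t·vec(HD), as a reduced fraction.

Set P = (0, 0), D = (1, 0), Q = (0, 1), H = (1, -2); any affine frame gives the same invariant.
1. G is the midpoint of PD ⇒ G = (1/2, 0)
2. A is the midpoint of GQ ⇒ A = (1/4, 1/2)
through P parallel to AD: direction (3/4, -1/2); meets HD at U = (1, -2/3)
U = H + t·(D−H) with t = 2/3

t = 2/3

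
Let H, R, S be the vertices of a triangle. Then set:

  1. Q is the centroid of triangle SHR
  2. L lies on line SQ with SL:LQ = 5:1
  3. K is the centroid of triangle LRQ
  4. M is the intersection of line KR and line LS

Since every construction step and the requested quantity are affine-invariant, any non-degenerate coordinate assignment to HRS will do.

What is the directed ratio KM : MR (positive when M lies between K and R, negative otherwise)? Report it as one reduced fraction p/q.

Work in coordinates with H = (0, 0), R = (1, 0), S = (0, 1).
1. Q is the centroid of triangle SHR ⇒ Q = (1/3, 1/3)
2. L lies on line SQ with SL:LQ = 5:1 ⇒ L = (5/18, 4/9)
3. K is the centroid of triangle LRQ ⇒ K = (29/54, 7/27)
4. M is the intersection of line KR and line LS ⇒ M = (11/36, 7/18)
M = K + t·(R−K) with t = -1/2, so KM:MR = t:(1−t) = -1/2:3/2

KM:MR = -1/3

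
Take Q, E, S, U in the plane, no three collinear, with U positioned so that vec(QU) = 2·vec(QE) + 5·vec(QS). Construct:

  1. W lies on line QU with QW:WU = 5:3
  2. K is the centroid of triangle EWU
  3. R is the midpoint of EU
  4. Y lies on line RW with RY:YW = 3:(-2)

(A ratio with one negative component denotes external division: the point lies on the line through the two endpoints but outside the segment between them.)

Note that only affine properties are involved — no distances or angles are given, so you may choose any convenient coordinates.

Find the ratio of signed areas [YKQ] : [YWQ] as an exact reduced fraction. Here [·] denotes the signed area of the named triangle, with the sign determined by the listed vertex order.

Set Q = (0, 0), E = (1, 0), S = (0, 1), U = (2, 5); any affine frame gives the same invariant.
1. W lies on line QU with QW:WU = 5:3 ⇒ W = (5/4, 25/8)
2. K is the centroid of triangle EWU ⇒ K = (17/12, 65/24)
3. R is the midpoint of EU ⇒ R = (3/2, 5/2)
4. Y lies on line RW with RY:YW = 3:(-2) ⇒ Y = (3/4, 35/8)
2·[YKQ] = -25/6, 2·[YWQ] = -25/8
[YKQ]:[YWQ] = -25/6:-25/8 = 4/3

[YKQ]:[YWQ] = 4/3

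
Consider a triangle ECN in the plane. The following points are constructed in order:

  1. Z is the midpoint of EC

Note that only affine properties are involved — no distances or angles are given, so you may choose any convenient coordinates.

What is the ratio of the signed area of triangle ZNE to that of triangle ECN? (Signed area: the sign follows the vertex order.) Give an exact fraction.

Assign E = (0, 0), C = (1, 0), N = (0, 1) — the answer is frame-independent, so this choice is without loss of generality.
1. Z is the midpoint of EC ⇒ Z = (1/2, 0)
2·[ZNE] = 1/2, 2·[ECN] = 1
[ZNE]:[ECN] = 1/2:1 = 1/2

[ZNE]:[ECN] = 1/2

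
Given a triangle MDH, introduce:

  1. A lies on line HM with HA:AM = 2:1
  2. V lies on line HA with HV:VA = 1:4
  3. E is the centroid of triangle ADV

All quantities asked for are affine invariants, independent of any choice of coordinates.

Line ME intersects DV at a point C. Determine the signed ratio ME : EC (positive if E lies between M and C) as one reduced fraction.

ME:EC = 31/8

Work in coordinates with M = (0, 0), D = (1, 0), H = (0, 1).
1. A lies on line HM with HA:AM = 2:1 ⇒ A = (0, 1/3)
2. V lies on line HA with HV:VA = 1:4 ⇒ V = (0, 13/15)
3. E is the centroid of triangle ADV ⇒ E = (1/3, 2/5)
line ME meets DV at C = (13/31, 78/155)
E = M + t·(C−M) with t = 31/39, so ME:EC = 31/39:8/39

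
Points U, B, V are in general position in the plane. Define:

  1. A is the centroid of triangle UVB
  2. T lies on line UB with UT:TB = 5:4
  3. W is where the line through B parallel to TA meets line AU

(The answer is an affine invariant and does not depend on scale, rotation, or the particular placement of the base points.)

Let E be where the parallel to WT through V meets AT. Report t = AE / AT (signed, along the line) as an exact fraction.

t = -31/20

Set U = (0, 0), B = (1, 0), V = (0, 1); any affine frame gives the same invariant.
1. A is the centroid of triangle UVB ⇒ A = (1/3, 1/3)
2. T lies on line UB with UT:TB = 5:4 ⇒ T = (5/9, 0)
3. W is where the line through B parallel to TA meets line AU ⇒ W = (3/5, 3/5)
through V parallel to WT: direction (-2/45, -3/5); meets AT at E = (-1/90, 17/20)
E = A + t·(T−A) with t = -31/20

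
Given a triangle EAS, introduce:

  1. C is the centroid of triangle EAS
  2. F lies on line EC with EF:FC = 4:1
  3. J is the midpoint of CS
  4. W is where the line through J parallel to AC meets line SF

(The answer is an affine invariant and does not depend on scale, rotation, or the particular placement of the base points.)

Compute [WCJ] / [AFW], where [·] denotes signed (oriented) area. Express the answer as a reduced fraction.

[WCJ]:[AFW] = -5/98

Work in coordinates with E = (0, 0), A = (1, 0), S = (0, 1).
1. C is the centroid of triangle EAS ⇒ C = (1/3, 1/3)
2. F lies on line EC with EF:FC = 4:1 ⇒ F = (4/15, 4/15)
3. J is the midpoint of CS ⇒ J = (1/6, 2/3)
4. W is where the line through J parallel to AC meets line SF ⇒ W = (1/9, 25/36)
2·[WCJ] = 1/72, 2·[AFW] = -49/180
[WCJ]:[AFW] = 1/72:-49/180 = -5/98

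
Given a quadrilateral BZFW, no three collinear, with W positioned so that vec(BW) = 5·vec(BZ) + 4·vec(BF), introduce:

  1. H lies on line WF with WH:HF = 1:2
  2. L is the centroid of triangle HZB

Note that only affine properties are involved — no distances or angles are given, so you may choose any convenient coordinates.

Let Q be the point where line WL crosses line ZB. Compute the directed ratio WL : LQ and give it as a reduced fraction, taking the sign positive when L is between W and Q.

Set B = (0, 0), Z = (1, 0), F = (0, 1), W = (5, 4); any affine frame gives the same invariant.
1. H lies on line WF with WH:HF = 1:2 ⇒ H = (10/3, 3)
2. L is the centroid of triangle HZB ⇒ L = (13/9, 1)
line WL meets ZB at Q = (7/27, 0)
L = W + t·(Q−W) with t = 3/4, so WL:LQ = 3/4:1/4

WL:LQ = 3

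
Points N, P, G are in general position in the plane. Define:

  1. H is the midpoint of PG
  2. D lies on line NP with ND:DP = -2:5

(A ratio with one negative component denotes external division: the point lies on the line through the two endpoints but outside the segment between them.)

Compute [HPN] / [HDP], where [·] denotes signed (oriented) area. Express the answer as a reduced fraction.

[HPN]:[HDP] = -3/5

Work in coordinates with N = (0, 0), P = (1, 0), G = (0, 1).
1. H is the midpoint of PG ⇒ H = (1/2, 1/2)
2. D lies on line NP with ND:DP = -2:5 ⇒ D = (-2/3, 0)
2·[HPN] = -1/2, 2·[HDP] = 5/6
[HPN]:[HDP] = -1/2:5/6 = -3/5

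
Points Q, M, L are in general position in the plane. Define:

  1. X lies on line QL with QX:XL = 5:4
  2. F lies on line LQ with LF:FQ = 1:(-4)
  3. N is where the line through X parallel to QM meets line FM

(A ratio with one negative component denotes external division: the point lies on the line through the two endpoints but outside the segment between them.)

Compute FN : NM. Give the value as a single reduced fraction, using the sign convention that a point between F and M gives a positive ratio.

FN:NM = 7/5

Assign Q = (0, 0), M = (1, 0), L = (0, 1) — the answer is frame-independent, so this choice is without loss of generality.
1. X lies on line QL with QX:XL = 5:4 ⇒ X = (0, 5/9)
2. F lies on line LQ with LF:FQ = 1:(-4) ⇒ F = (0, 4/3)
3. N is where the line through X parallel to QM meets line FM ⇒ N = (7/12, 5/9)
N = F + t·(M−F) with t = 7/12, so FN:NM = t:(1−t) = 7/12:5/12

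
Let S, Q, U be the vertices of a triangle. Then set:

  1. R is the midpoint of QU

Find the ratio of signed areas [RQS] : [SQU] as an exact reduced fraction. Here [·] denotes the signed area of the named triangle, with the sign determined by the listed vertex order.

Choose coordinates S = (0, 0), Q = (1, 0), U = (0, 1).
1. R is the midpoint of QU ⇒ R = (1/2, 1/2)
2·[RQS] = -1/2, 2·[SQU] = 1
[RQS]:[SQU] = -1/2:1 = -1/2

[RQS]:[SQU] = -1/2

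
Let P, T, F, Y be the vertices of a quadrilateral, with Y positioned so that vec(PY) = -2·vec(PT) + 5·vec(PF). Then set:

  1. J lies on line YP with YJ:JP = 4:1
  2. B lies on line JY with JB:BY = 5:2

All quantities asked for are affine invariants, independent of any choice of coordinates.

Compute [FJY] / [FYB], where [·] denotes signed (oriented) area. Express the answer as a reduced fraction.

Assign P = (0, 0), T = (1, 0), F = (0, 1), Y = (-2, 5) — the answer is frame-independent, so this choice is without loss of generality.
1. J lies on line YP with YJ:JP = 4:1 ⇒ J = (-2/5, 1)
2. B lies on line JY with JB:BY = 5:2 ⇒ B = (-54/35, 27/7)
2·[FJY] = -8/5, 2·[FYB] = 16/35
[FJY]:[FYB] = -8/5:16/35 = -7/2

[FJY]:[FYB] = -7/2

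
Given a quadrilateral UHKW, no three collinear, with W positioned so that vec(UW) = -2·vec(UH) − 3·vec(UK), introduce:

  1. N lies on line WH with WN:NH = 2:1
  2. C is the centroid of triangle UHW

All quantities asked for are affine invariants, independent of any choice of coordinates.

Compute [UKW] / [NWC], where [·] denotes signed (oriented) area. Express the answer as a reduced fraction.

Work in coordinates with U = (0, 0), H = (1, 0), K = (0, 1), W = (-2, -3).
1. N lies on line WH with WN:NH = 2:1 ⇒ N = (0, -1)
2. C is the centroid of triangle UHW ⇒ C = (-1/3, -1)
2·[UKW] = 2, 2·[NWC] = -2/3
[UKW]:[NWC] = 2:-2/3 = -3

[UKW]:[NWC] = -3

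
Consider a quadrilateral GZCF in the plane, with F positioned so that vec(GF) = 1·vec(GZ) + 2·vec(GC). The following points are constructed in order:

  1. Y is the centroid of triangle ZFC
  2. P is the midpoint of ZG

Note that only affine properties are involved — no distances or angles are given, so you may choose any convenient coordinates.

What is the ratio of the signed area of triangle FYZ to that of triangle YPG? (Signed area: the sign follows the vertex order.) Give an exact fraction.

[FYZ]:[YPG] = -4/3

Work in coordinates with G = (0, 0), Z = (1, 0), C = (0, 1), F = (1, 2).
1. Y is the centroid of triangle ZFC ⇒ Y = (2/3, 1)
2. P is the midpoint of ZG ⇒ P = (1/2, 0)
2·[FYZ] = 2/3, 2·[YPG] = -1/2
[FYZ]:[YPG] = 2/3:-1/2 = -4/3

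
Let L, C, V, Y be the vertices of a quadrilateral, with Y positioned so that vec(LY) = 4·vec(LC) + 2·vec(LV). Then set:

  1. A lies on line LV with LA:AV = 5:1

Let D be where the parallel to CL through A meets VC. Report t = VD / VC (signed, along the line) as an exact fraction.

Assign L = (0, 0), C = (1, 0), V = (0, 1), Y = (4, 2) — the answer is frame-independent, so this choice is without loss of generality.
1. A lies on line LV with LA:AV = 5:1 ⇒ A = (0, 5/6)
through A parallel to CL: direction (-1, 0); meets VC at D = (1/6, 5/6)
D = V + t·(C−V) with t = 1/6

t = 1/6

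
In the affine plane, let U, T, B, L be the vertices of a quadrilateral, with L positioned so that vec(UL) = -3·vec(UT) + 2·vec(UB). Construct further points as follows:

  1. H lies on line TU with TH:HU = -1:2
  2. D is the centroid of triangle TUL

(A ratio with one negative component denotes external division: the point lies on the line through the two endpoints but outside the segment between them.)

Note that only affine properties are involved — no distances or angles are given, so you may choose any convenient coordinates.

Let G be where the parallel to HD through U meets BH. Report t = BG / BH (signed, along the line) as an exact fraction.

t = 2

Choose coordinates U = (0, 0), T = (1, 0), B = (0, 1), L = (-3, 2).
1. H lies on line TU with TH:HU = -1:2 ⇒ H = (2, 0)
2. D is the centroid of triangle TUL ⇒ D = (-2/3, 2/3)
through U parallel to HD: direction (-8/3, 2/3); meets BH at G = (4, -1)
G = B + t·(H−B) with t = 2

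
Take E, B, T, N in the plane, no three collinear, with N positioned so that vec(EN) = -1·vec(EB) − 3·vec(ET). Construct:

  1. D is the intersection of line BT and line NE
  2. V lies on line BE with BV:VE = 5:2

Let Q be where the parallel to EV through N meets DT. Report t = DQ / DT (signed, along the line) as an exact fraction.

t = -15

Choose coordinates E = (0, 0), B = (1, 0), T = (0, 1), N = (-1, -3).
1. D is the intersection of line BT and line NE ⇒ D = (1/4, 3/4)
2. V lies on line BE with BV:VE = 5:2 ⇒ V = (2/7, 0)
through N parallel to EV: direction (2/7, 0); meets DT at Q = (4, -3)
Q = D + t·(T−D) with t = -15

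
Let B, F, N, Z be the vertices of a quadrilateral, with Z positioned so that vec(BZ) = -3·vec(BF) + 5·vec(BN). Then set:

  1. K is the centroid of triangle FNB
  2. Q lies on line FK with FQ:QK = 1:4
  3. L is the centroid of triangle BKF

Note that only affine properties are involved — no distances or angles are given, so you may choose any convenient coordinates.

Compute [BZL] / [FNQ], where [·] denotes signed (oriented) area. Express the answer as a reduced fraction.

[BZL]:[FNQ] = -115/3

Set B = (0, 0), F = (1, 0), N = (0, 1), Z = (-3, 5); any affine frame gives the same invariant.
1. K is the centroid of triangle FNB ⇒ K = (1/3, 1/3)
2. Q lies on line FK with FQ:QK = 1:4 ⇒ Q = (13/15, 1/15)
3. L is the centroid of triangle BKF ⇒ L = (4/9, 1/9)
2·[BZL] = -23/9, 2·[FNQ] = 1/15
[BZL]:[FNQ] = -23/9:1/15 = -115/3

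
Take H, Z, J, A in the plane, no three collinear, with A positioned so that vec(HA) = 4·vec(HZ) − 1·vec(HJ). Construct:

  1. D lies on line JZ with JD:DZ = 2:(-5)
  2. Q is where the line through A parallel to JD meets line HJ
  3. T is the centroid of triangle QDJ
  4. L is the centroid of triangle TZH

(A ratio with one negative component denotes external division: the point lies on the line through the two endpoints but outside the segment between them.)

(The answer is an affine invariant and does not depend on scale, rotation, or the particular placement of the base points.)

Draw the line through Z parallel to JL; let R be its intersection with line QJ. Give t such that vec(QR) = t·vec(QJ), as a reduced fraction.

Work in coordinates with H = (0, 0), Z = (1, 0), J = (0, 1), A = (4, -1).
1. D lies on line JZ with JD:DZ = 2:(-5) ⇒ D = (-2/3, 5/3)
2. Q is where the line through A parallel to JD meets line HJ ⇒ Q = (0, 3)
3. T is the centroid of triangle QDJ ⇒ T = (-2/9, 17/9)
4. L is the centroid of triangle TZH ⇒ L = (7/27, 17/27)
through Z parallel to JL: direction (7/27, -10/27); meets QJ at R = (0, 10/7)
R = Q + t·(J−Q) with t = 11/14

t = 11/14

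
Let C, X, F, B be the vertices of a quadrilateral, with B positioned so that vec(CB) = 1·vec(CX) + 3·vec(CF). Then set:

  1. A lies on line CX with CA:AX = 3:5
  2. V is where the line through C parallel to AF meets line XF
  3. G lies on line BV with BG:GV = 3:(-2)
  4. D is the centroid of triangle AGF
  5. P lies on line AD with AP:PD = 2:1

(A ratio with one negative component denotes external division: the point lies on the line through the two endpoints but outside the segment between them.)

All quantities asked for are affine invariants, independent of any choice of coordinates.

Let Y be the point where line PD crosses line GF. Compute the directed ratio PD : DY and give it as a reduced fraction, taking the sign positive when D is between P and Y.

PD:DY = 2/3

Choose coordinates C = (0, 0), X = (1, 0), F = (0, 1), B = (1, 3).
1. A lies on line CX with CA:AX = 3:5 ⇒ A = (3/8, 0)
2. V is where the line through C parallel to AF meets line XF ⇒ V = (-3/5, 8/5)
3. G lies on line BV with BG:GV = 3:(-2) ⇒ G = (-19/5, -6/5)
4. D is the centroid of triangle AGF ⇒ D = (-137/120, -1/15)
5. P lies on line AD with AP:PD = 2:1 ⇒ P = (-229/360, -2/45)
line PD meets GF at Y = (-19/10, -1/10)
D = P + t·(Y−P) with t = 2/5, so PD:DY = 2/5:3/5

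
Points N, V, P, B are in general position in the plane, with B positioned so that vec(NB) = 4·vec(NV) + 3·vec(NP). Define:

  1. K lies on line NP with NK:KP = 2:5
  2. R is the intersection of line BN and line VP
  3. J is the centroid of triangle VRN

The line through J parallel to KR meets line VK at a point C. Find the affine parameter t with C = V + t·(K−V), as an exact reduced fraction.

t = 22/45

Choose coordinates N = (0, 0), V = (1, 0), P = (0, 1), B = (4, 3).
1. K lies on line NP with NK:KP = 2:5 ⇒ K = (0, 2/7)
2. R is the intersection of line BN and line VP ⇒ R = (4/7, 3/7)
3. J is the centroid of triangle VRN ⇒ J = (11/21, 1/7)
through J parallel to KR: direction (4/7, 1/7); meets VK at C = (23/45, 44/315)
C = V + t·(K−V) with t = 22/45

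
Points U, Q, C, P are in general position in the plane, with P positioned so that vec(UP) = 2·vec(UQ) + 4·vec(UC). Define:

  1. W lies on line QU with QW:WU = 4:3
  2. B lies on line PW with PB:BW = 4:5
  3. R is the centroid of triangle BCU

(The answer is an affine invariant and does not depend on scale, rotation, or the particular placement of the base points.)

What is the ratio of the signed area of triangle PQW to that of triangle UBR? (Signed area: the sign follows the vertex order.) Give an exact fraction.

[PQW]:[UBR] = -216/41

Choose coordinates U = (0, 0), Q = (1, 0), C = (0, 1), P = (2, 4).
1. W lies on line QU with QW:WU = 4:3 ⇒ W = (3/7, 0)
2. B lies on line PW with PB:BW = 4:5 ⇒ B = (82/63, 20/9)
3. R is the centroid of triangle BCU ⇒ R = (82/189, 29/27)
2·[PQW] = -16/7, 2·[UBR] = 82/189
[PQW]:[UBR] = -16/7:82/189 = -216/41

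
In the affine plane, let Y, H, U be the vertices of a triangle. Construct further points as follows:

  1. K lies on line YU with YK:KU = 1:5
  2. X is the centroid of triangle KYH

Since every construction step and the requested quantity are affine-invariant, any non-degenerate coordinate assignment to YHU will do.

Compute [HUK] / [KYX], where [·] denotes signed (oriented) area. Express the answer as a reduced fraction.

[HUK]:[KYX] = 15

Choose coordinates Y = (0, 0), H = (1, 0), U = (0, 1).
1. K lies on line YU with YK:KU = 1:5 ⇒ K = (0, 1/6)
2. X is the centroid of triangle KYH ⇒ X = (1/3, 1/18)
2·[HUK] = 5/6, 2·[KYX] = 1/18
[HUK]:[KYX] = 5/6:1/18 = 15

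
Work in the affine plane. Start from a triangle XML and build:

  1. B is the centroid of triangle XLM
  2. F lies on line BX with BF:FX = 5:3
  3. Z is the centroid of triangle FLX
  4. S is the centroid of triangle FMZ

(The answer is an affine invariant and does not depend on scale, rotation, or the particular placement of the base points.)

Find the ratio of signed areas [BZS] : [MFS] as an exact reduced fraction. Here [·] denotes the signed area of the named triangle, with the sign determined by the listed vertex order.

Choose coordinates X = (0, 0), M = (1, 0), L = (0, 1).
1. B is the centroid of triangle XLM ⇒ B = (1/3, 1/3)
2. F lies on line BX with BF:FX = 5:3 ⇒ F = (1/8, 1/8)
3. Z is the centroid of triangle FLX ⇒ Z = (1/24, 3/8)
4. S is the centroid of triangle FMZ ⇒ S = (7/18, 1/6)
2·[BZS] = 5/108, 2·[MFS] = -5/72
[BZS]:[MFS] = 5/108:-5/72 = -2/3

[BZS]:[MFS] = -2/3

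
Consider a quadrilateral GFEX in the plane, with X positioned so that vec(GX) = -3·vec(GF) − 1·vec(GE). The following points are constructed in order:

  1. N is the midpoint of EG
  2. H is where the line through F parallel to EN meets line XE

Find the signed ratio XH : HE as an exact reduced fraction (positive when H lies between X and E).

XH:HE = -4

Set G = (0, 0), F = (1, 0), E = (0, 1), X = (-3, -1); any affine frame gives the same invariant.
1. N is the midpoint of EG ⇒ N = (0, 1/2)
2. H is where the line through F parallel to EN meets line XE ⇒ H = (1, 5/3)
H = X + t·(E−X) with t = 4/3, so XH:HE = t:(1−t) = 4/3:-1/3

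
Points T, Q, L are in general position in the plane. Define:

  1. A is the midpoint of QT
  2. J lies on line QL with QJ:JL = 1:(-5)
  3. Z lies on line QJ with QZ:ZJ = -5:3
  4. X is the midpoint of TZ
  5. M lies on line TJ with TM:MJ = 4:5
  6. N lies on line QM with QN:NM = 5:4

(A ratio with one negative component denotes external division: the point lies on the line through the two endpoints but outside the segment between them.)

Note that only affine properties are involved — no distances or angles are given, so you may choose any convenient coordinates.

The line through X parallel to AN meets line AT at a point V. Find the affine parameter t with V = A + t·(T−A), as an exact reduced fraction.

Set T = (0, 0), Q = (1, 0), L = (0, 1); any affine frame gives the same invariant.
1. A is the midpoint of QT ⇒ A = (1/2, 0)
2. J lies on line QL with QJ:JL = 1:(-5) ⇒ J = (5/4, -1/4)
3. Z lies on line QJ with QZ:ZJ = -5:3 ⇒ Z = (13/8, -5/8)
4. X is the midpoint of TZ ⇒ X = (13/16, -5/16)
5. M lies on line TJ with TM:MJ = 4:5 ⇒ M = (5/9, -1/9)
6. N lies on line QM with QN:NM = 5:4 ⇒ N = (61/81, -5/81)
through X parallel to AN: direction (41/162, -5/81); meets AT at V = (-15/32, 0)
V = A + t·(T−A) with t = 31/16

t = 31/16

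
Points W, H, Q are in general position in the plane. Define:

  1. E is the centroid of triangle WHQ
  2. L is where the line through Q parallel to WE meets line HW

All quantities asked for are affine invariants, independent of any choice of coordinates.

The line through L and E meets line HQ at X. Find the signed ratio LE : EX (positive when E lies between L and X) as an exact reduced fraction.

Assign W = (0, 0), H = (1, 0), Q = (0, 1) — the answer is frame-independent, so this choice is without loss of generality.
1. E is the centroid of triangle WHQ ⇒ E = (1/3, 1/3)
2. L is where the line through Q parallel to WE meets line HW ⇒ L = (-1, 0)
line LE meets HQ at X = (3/5, 2/5)
E = L + t·(X−L) with t = 5/6, so LE:EX = 5/6:1/6

LE:EX = 5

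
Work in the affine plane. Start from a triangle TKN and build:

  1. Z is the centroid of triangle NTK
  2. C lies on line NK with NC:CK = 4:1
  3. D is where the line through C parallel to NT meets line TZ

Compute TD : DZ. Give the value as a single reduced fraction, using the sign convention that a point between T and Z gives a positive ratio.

TD:DZ = -12/7

Work in coordinates with T = (0, 0), K = (1, 0), N = (0, 1).
1. Z is the centroid of triangle NTK ⇒ Z = (1/3, 1/3)
2. C lies on line NK with NC:CK = 4:1 ⇒ C = (4/5, 1/5)
3. D is where the line through C parallel to NT meets line TZ ⇒ D = (4/5, 4/5)
D = T + t·(Z−T) with t = 12/5, so TD:DZ = t:(1−t) = 12/5:-7/5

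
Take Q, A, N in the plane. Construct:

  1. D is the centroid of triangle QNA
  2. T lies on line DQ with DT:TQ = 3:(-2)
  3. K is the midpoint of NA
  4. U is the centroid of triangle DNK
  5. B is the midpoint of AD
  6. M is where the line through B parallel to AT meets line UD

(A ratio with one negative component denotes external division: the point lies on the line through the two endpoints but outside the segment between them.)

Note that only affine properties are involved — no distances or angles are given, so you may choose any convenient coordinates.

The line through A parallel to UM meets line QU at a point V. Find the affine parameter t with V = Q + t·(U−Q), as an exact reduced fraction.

Assign Q = (0, 0), A = (1, 0), N = (0, 1) — the answer is frame-independent, so this choice is without loss of generality.
1. D is the centroid of triangle QNA ⇒ D = (1/3, 1/3)
2. T lies on line DQ with DT:TQ = 3:(-2) ⇒ T = (-2/3, -2/3)
3. K is the midpoint of NA ⇒ K = (1/2, 1/2)
4. U is the centroid of triangle DNK ⇒ U = (5/18, 11/18)
5. B is the midpoint of AD ⇒ B = (2/3, 1/6)
6. M is where the line through B parallel to AT meets line UD ⇒ M = (7/18, 1/18)
through A parallel to UM: direction (1/9, -5/9); meets QU at V = (25/36, 55/36)
V = Q + t·(U−Q) with t = 5/2

t = 5/2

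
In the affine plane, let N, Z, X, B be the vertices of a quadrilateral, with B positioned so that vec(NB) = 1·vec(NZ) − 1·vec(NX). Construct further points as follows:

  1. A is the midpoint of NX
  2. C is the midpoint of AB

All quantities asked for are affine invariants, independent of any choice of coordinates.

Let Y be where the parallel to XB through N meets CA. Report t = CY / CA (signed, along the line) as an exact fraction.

Work in coordinates with N = (0, 0), Z = (1, 0), X = (0, 1), B = (1, -1).
1. A is the midpoint of NX ⇒ A = (0, 1/2)
2. C is the midpoint of AB ⇒ C = (1/2, -1/4)
through N parallel to XB: direction (1, -2); meets CA at Y = (-1, 2)
Y = C + t·(A−C) with t = 3

t = 3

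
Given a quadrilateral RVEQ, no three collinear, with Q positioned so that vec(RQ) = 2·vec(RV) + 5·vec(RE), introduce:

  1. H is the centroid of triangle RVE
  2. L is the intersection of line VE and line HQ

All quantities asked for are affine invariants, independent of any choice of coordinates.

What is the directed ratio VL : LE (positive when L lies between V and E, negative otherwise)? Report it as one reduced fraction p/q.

VL:LE = 11/8

Assign R = (0, 0), V = (1, 0), E = (0, 1), Q = (2, 5) — the answer is frame-independent, so this choice is without loss of generality.
1. H is the centroid of triangle RVE ⇒ H = (1/3, 1/3)
2. L is the intersection of line VE and line HQ ⇒ L = (8/19, 11/19)
L = V + t·(E−V) with t = 11/19, so VL:LE = t:(1−t) = 11/19:8/19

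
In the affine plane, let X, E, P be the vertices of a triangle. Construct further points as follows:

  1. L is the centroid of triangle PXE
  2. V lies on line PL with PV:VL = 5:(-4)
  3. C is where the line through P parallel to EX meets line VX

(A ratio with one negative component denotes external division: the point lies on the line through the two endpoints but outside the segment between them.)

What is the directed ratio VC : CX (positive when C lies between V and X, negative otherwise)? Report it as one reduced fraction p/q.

Work in coordinates with X = (0, 0), E = (1, 0), P = (0, 1).
1. L is the centroid of triangle PXE ⇒ L = (1/3, 1/3)
2. V lies on line PL with PV:VL = 5:(-4) ⇒ V = (5/3, -7/3)
3. C is where the line through P parallel to EX meets line VX ⇒ C = (-5/7, 1)
C = V + t·(X−V) with t = 10/7, so VC:CX = t:(1−t) = 10/7:-3/7

VC:CX = -10/3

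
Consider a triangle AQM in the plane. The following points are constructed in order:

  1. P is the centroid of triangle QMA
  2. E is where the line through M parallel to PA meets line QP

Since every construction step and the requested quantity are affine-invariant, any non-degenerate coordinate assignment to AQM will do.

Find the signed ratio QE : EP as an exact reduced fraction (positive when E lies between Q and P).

QE:EP = -2

Choose coordinates A = (0, 0), Q = (1, 0), M = (0, 1).
1. P is the centroid of triangle QMA ⇒ P = (1/3, 1/3)
2. E is where the line through M parallel to PA meets line QP ⇒ E = (-1/3, 2/3)
E = Q + t·(P−Q) with t = 2, so QE:EP = t:(1−t) = 2:-1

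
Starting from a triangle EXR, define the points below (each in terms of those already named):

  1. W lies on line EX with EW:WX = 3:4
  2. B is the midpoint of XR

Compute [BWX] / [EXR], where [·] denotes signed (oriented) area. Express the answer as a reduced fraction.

Choose coordinates E = (0, 0), X = (1, 0), R = (0, 1).
1. W lies on line EX with EW:WX = 3:4 ⇒ W = (3/7, 0)
2. B is the midpoint of XR ⇒ B = (1/2, 1/2)
2·[BWX] = 2/7, 2·[EXR] = 1
[BWX]:[EXR] = 2/7:1 = 2/7

[BWX]:[EXR] = 2/7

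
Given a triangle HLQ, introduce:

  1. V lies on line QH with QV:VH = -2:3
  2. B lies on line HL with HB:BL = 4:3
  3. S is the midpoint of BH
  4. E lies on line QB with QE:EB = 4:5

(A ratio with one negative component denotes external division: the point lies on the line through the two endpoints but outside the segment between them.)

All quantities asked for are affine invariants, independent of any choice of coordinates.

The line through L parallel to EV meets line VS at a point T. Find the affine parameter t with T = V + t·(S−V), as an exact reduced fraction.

t = -53/2

Assign H = (0, 0), L = (1, 0), Q = (0, 1) — the answer is frame-independent, so this choice is without loss of generality.
1. V lies on line QH with QV:VH = -2:3 ⇒ V = (0, 3)
2. B lies on line HL with HB:BL = 4:3 ⇒ B = (4/7, 0)
3. S is the midpoint of BH ⇒ S = (2/7, 0)
4. E lies on line QB with QE:EB = 4:5 ⇒ E = (16/63, 5/9)
through L parallel to EV: direction (-16/63, 22/9); meets VS at T = (-53/7, 165/2)
T = V + t·(S−V) with t = -53/2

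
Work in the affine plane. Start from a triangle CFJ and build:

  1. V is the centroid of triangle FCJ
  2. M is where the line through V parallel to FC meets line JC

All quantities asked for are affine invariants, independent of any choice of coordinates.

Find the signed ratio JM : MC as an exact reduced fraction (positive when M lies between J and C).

Set C = (0, 0), F = (1, 0), J = (0, 1); any affine frame gives the same invariant.
1. V is the centroid of triangle FCJ ⇒ V = (1/3, 1/3)
2. M is where the line through V parallel to FC meets line JC ⇒ M = (0, 1/3)
M = J + t·(C−J) with t = 2/3, so JM:MC = t:(1−t) = 2/3:1/3

JM:MC = 2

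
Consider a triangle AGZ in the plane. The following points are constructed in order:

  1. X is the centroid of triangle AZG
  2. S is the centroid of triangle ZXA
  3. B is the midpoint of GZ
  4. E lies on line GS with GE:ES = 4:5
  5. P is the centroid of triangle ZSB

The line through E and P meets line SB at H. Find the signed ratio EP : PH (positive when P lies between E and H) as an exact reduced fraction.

Set A = (0, 0), G = (1, 0), Z = (0, 1); any affine frame gives the same invariant.
1. X is the centroid of triangle AZG ⇒ X = (1/3, 1/3)
2. S is the centroid of triangle ZXA ⇒ S = (1/9, 4/9)
3. B is the midpoint of GZ ⇒ B = (1/2, 1/2)
4. E lies on line GS with GE:ES = 4:5 ⇒ E = (49/81, 16/81)
5. P is the centroid of triangle ZSB ⇒ P = (11/54, 35/54)
line EP meets SB at H = (17/48, 23/48)
P = E + t·(H−E) with t = 8/5, so EP:PH = 8/5:-3/5

EP:PH = -8/3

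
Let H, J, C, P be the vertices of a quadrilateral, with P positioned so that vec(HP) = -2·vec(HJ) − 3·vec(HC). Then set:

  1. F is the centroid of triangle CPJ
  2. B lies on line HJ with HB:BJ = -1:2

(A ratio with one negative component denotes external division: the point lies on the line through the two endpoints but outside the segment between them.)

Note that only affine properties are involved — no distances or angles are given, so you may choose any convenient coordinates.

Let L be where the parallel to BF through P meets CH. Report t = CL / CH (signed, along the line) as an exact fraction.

t = 6

Set H = (0, 0), J = (1, 0), C = (0, 1), P = (-2, -3); any affine frame gives the same invariant.
1. F is the centroid of triangle CPJ ⇒ F = (-1/3, -2/3)
2. B lies on line HJ with HB:BJ = -1:2 ⇒ B = (-1, 0)
through P parallel to BF: direction (2/3, -2/3); meets CH at L = (0, -5)
L = C + t·(H−C) with t = 6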